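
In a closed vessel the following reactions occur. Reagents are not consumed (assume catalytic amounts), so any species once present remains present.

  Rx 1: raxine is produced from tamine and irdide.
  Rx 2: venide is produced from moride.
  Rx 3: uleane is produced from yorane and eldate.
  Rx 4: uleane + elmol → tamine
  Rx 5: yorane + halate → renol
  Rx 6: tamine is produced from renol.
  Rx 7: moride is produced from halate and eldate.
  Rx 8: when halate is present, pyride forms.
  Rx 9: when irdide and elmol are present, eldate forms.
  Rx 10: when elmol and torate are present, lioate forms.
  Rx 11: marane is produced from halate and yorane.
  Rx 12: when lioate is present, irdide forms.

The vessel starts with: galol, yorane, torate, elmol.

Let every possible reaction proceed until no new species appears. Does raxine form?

Yes

elmol and torate present → lioate forms (Rx 10).
lioate present → irdide forms (Rx 12).
irdide and elmol present → eldate forms (Rx 9).
yorane and eldate present → uleane forms (Rx 3).
uleane and elmol present → tamine forms (Rx 4).
tamine and irdide present → raxine forms (Rx 1).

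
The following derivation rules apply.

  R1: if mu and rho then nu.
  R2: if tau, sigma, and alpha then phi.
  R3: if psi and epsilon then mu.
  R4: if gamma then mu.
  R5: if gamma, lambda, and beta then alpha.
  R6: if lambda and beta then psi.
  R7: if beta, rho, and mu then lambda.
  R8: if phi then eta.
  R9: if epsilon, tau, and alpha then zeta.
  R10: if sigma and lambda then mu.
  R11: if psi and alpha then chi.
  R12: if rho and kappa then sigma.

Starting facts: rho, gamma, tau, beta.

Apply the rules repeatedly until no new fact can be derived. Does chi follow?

gamma holds, so mu follows (R4).
From beta, rho, and mu, R7 gives lambda.
From gamma, lambda, and beta, R5 gives alpha.
From lambda and beta, R6 gives psi.
From psi and alpha, R11 gives chi.

Yes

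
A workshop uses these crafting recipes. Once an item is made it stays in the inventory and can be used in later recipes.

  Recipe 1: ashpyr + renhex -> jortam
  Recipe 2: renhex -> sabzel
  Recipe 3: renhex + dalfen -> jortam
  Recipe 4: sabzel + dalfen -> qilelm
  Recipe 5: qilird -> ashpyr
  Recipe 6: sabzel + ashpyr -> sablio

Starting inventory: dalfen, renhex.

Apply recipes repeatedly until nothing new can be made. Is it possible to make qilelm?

renhex -> sabzel (Recipe 2).
sabzel + dalfen -> qilelm (Recipe 4).

Yes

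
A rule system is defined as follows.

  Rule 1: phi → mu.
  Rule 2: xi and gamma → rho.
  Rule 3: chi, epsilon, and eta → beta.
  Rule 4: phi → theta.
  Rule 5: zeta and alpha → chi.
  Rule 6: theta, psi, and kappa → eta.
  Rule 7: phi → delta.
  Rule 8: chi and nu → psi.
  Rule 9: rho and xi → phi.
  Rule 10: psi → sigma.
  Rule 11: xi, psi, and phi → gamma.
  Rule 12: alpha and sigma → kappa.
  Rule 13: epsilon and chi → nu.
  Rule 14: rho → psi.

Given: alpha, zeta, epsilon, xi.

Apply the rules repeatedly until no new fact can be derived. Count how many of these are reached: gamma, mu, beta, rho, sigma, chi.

From zeta and alpha, Rule 5 gives chi.
From epsilon and chi, Rule 13 gives nu.
From chi and nu, Rule 8 gives psi.
From psi, Rule 10 gives sigma.
gamma would need xi, psi, and phi (Rule 11), but phi is never established.
mu would need phi (Rule 1), but phi is never established.
beta would need chi, epsilon, and eta (Rule 3), but eta is never established.
rho would need xi and gamma (Rule 2), but gamma is never established.
sigma: reached.
chi: reached.
Reached: sigma and chi — 2 of the 6.

2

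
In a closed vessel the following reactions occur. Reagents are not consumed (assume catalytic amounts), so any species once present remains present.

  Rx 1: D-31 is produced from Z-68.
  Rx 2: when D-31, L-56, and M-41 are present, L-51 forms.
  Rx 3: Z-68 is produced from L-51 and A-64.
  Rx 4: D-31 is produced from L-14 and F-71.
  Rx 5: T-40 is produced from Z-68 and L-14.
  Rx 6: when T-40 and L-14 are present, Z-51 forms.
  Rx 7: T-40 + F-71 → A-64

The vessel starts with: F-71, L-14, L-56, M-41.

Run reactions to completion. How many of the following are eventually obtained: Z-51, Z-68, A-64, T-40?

0

Z-51 would need T-40 and L-14 (Rx 6), but T-40 never forms.
Z-68 would need L-51 and A-64 (Rx 3), but A-64 never forms.
A-64 would need T-40 and F-71 (Rx 7), but T-40 never forms.
T-40 would need Z-68 and L-14 (Rx 5), but Z-68 never forms.
None of the 4 are reached.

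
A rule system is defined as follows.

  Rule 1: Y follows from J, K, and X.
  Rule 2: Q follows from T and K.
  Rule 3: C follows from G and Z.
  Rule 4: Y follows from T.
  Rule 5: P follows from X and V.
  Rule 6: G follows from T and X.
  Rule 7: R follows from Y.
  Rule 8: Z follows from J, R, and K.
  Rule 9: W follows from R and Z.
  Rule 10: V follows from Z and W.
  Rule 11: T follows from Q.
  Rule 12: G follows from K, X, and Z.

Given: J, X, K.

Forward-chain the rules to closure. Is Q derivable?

Q would need T and K (Rule 2), but T is never established.

No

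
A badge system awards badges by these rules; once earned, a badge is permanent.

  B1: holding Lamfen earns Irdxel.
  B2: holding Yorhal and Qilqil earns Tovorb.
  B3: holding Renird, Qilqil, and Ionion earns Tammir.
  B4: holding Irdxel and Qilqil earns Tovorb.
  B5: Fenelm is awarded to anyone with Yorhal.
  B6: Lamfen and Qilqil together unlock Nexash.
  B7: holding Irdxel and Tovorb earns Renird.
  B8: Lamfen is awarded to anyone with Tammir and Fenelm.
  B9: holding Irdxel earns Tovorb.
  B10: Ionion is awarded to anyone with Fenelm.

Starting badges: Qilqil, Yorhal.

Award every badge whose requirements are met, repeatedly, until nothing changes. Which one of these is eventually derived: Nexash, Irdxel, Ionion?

Ionion

With Yorhal, Fenelm is earned (B5).
With Fenelm, Ionion is earned (B10).
Irdxel would need Lamfen (B1), but Lamfen is never earned. Nexash would need Lamfen and Qilqil (B6), but Lamfen is never earned.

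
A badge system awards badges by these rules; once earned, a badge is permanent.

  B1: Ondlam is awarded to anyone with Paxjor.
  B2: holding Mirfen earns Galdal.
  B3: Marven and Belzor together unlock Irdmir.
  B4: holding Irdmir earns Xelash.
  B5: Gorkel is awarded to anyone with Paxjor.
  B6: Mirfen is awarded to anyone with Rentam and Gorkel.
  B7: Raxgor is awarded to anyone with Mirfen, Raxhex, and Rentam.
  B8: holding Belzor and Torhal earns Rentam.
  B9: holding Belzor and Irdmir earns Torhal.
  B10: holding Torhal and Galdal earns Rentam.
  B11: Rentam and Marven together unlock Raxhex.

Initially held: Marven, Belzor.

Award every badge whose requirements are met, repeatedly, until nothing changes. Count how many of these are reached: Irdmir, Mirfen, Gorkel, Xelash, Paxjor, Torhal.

3

With Marven and Belzor, Irdmir is earned (B3).
With Belzor and Irdmir, Torhal is earned (B9).
With Irdmir, Xelash is earned (B4).
Irdmir: reached.
Mirfen would need Rentam and Gorkel (B6), but Gorkel is never earned.
Gorkel would need Paxjor (B5), but Paxjor is never earned.
Xelash: reached.
No rule produces Paxjor, and it is not given.
Torhal: reached.
Reached: Irdmir, Xelash, and Torhal — 3 of the 6.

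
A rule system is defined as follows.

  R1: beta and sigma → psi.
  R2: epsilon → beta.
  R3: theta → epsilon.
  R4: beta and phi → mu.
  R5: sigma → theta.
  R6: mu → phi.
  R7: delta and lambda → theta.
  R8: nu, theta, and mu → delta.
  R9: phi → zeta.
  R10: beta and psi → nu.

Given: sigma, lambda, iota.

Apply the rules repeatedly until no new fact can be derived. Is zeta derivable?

No

zeta would need phi (R9), but phi is never established.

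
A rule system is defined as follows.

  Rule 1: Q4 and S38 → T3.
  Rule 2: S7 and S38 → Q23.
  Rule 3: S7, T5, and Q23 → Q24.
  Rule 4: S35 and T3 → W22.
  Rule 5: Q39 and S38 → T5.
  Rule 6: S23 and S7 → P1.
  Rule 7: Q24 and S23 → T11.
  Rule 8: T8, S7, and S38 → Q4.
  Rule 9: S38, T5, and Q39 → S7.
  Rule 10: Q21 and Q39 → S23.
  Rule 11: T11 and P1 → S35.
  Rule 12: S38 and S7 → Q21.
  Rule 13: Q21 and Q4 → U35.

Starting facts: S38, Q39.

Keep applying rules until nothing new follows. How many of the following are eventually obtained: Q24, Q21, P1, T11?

From Q39 and S38, Rule 5 gives T5.
S38, T5, and Q39 hold, so S7 follows (Rule 9).
S38 and S7 hold, so Q21 follows (Rule 12).
From S7 and S38, Rule 2 gives Q23.
Q21 and Q39 hold, so S23 follows (Rule 10).
S7, T5, and Q23 hold, so Q24 follows (Rule 3).
From S23 and S7, Rule 6 gives P1.
From Q24 and S23, Rule 7 gives T11.
Q24: reached.
Q21: reached.
P1: reached.
T11: reached.
All 4 are reached.

4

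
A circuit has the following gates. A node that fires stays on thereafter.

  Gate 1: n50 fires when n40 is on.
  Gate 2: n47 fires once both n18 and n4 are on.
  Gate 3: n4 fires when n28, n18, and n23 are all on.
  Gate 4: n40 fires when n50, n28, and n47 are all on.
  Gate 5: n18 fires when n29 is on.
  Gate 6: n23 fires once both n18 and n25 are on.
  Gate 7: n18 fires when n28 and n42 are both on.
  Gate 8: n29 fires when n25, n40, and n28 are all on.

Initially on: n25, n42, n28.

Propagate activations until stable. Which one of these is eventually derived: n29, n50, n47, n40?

n28 and n42 are on, so n18 fires (Gate 7).
n18 and n25 are on, so n23 fires (Gate 6).
Gate 3: n28, n18, and n23 on → n4 on.
n18 and n4 are on, so n47 fires (Gate 2).
n40 would need n50, n28, and n47 (Gate 4), but n50 never turns on. n50 would need n40 (Gate 1), but n40 never turns on. n29 would need n25, n40, and n28 (Gate 8), but n40 never turns on.

n47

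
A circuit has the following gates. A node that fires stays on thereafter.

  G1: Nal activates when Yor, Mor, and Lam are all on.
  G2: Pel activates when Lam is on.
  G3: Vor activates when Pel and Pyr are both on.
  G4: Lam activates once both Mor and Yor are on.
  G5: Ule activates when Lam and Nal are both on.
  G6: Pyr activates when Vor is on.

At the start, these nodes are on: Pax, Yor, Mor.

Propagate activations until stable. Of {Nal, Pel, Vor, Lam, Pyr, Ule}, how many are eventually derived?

4

G4: Mor and Yor on → Lam on.
G2: Lam on → Pel on.
G1: Yor, Mor, and Lam on → Nal on.
Lam and Nal are on, so Ule activates (G5).
Nal: reached.
Pel: reached.
Vor would need Pel and Pyr (G3), but Pyr never turns on.
Lam: reached.
Pyr would need Vor (G6), but Vor never turns on.
Ule: reached.
Reached: Nal, Pel, Lam, and Ule — 4 of the 6.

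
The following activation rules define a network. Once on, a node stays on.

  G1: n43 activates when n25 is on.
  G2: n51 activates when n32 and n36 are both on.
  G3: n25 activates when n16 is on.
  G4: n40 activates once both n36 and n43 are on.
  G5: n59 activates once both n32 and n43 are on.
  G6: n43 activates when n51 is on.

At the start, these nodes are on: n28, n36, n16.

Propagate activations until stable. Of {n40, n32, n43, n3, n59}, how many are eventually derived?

n16 is on, so n25 activates (G3).
G1: n25 on → n43 on.
G4: n36 and n43 on → n40 on.
n40: reached.
No rule produces n32, and it is not given.
n43: reached.
No rule produces n3, and it is not given.
n59 would need n32 and n43 (G5), but n32 never turns on.
Reached: n40 and n43 — 2 of the 5.

2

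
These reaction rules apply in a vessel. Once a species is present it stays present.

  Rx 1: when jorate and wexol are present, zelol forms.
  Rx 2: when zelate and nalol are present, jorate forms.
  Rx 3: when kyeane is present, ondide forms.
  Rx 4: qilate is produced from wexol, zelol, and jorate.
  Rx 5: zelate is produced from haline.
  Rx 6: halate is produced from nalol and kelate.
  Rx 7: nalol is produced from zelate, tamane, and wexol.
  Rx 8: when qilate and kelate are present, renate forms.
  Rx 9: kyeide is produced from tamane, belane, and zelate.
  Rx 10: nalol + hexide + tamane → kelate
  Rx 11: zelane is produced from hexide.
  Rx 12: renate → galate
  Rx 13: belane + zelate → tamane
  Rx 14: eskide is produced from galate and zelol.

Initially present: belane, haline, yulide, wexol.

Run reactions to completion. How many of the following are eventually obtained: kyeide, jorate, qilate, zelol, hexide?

haline present → zelate forms (Rx 5).
belane and zelate present → tamane forms (Rx 13).
tamane, belane, and zelate present → kyeide forms (Rx 9).
zelate, tamane, and wexol present → nalol forms (Rx 7).
zelate and nalol present → jorate forms (Rx 2).
jorate and wexol present → zelol forms (Rx 1).
wexol, zelol, and jorate present → qilate forms (Rx 4).
kyeide: reached.
jorate: reached.
qilate: reached.
zelol: reached.
No rule produces hexide, and it is not given.
Reached: kyeide, jorate, qilate, and zelol — 4 of the 5.

4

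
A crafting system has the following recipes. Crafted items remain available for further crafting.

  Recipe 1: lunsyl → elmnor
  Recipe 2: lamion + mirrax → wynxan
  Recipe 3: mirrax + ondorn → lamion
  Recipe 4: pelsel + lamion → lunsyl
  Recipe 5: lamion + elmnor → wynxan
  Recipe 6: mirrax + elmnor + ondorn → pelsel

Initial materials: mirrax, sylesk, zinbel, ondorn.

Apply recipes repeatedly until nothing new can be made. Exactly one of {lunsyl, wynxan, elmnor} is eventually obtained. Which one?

Using Recipe 3, mirrax and ondorn make lamion.
lamion + mirrax → wynxan (Recipe 2).
lunsyl would need pelsel and lamion (Recipe 4), but pelsel is never obtained. elmnor would need lunsyl (Recipe 1), but lunsyl is never obtained.

wynxan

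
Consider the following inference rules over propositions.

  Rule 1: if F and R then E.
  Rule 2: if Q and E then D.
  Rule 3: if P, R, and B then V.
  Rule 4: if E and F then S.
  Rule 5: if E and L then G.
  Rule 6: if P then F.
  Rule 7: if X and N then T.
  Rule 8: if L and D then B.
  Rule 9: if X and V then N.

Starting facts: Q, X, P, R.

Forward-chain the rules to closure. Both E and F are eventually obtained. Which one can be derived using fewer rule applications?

F

F: From P, Rule 6 gives F. [1 rule application]
E: P holds, so F follows (Rule 6). F and R hold, so E follows (Rule 1). [2 rule applications]
F needs fewer.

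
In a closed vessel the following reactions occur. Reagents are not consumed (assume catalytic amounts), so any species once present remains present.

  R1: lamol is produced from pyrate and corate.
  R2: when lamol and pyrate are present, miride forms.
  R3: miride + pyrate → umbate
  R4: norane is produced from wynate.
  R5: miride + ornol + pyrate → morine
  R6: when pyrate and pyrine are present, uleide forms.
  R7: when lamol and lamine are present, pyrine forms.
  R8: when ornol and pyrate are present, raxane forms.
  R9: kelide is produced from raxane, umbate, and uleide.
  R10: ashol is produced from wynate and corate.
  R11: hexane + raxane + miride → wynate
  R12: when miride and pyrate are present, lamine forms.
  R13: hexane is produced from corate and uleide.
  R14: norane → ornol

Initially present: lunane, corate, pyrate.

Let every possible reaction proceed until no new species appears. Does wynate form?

wynate would need hexane, raxane, and miride (R11), but raxane never forms.

No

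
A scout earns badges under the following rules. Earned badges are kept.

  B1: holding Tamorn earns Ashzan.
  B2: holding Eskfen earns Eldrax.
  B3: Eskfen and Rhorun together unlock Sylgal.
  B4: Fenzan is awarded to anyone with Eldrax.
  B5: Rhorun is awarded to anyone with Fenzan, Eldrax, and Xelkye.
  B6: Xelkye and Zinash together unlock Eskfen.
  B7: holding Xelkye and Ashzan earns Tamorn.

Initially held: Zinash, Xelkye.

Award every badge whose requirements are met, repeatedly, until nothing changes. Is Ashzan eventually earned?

Ashzan would need Tamorn (B1), but Tamorn is never earned.

No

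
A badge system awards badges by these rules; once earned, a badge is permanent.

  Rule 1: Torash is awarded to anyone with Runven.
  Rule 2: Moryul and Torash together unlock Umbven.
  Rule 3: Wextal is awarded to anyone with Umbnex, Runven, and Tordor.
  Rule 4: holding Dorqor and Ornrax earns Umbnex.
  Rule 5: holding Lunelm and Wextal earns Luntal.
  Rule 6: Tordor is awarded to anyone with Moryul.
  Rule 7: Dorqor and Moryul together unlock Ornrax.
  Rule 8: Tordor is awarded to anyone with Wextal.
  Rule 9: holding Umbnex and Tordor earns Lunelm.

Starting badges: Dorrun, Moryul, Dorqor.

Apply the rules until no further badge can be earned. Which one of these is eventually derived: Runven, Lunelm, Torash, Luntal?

Lunelm

With Dorqor and Moryul, Ornrax is earned (Rule 7).
With Moryul, Tordor is earned (Rule 6).
With Dorqor and Ornrax, Umbnex is earned (Rule 4).
With Umbnex and Tordor, Lunelm is earned (Rule 9).
No rule produces Runven, and it is not given. Torash would need Runven (Rule 1), but Runven is never earned. Luntal would need Lunelm and Wextal (Rule 5), but Wextal is never earned.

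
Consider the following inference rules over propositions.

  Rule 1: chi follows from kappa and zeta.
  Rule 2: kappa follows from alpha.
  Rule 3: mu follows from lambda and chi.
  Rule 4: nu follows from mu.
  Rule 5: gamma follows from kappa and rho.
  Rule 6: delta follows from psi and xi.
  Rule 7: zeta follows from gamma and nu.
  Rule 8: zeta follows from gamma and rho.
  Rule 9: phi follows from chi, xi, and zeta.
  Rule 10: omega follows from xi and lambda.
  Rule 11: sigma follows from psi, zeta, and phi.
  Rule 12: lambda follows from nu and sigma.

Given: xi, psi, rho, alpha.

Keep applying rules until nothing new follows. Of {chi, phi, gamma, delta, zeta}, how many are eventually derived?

alpha holds, so kappa follows (Rule 2).
psi and xi hold, so delta follows (Rule 6).
From kappa and rho, Rule 5 gives gamma.
gamma and rho hold, so zeta follows (Rule 8).
kappa and zeta hold, so chi follows (Rule 1).
From chi, xi, and zeta, Rule 9 gives phi.
chi: reached.
phi: reached.
gamma: reached.
delta: reached.
zeta: reached.
All 5 are reached.

5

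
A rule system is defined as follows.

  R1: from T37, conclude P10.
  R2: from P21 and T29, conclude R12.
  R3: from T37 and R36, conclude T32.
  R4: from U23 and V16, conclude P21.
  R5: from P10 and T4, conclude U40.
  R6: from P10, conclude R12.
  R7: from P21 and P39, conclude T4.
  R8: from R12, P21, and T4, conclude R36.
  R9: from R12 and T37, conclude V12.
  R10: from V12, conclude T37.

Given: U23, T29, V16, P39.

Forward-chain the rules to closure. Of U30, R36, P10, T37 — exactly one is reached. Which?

R36

From U23 and V16, R4 gives P21.
From P21 and P39, R7 gives T4.
P21 and T29 hold, so R12 follows (R2).
R12, P21, and T4 hold, so R36 follows (R8).
No rule produces U30, and it is not given. T37 would need V12 (R10), but V12 is never established. P10 would need T37 (R1), but T37 is never established.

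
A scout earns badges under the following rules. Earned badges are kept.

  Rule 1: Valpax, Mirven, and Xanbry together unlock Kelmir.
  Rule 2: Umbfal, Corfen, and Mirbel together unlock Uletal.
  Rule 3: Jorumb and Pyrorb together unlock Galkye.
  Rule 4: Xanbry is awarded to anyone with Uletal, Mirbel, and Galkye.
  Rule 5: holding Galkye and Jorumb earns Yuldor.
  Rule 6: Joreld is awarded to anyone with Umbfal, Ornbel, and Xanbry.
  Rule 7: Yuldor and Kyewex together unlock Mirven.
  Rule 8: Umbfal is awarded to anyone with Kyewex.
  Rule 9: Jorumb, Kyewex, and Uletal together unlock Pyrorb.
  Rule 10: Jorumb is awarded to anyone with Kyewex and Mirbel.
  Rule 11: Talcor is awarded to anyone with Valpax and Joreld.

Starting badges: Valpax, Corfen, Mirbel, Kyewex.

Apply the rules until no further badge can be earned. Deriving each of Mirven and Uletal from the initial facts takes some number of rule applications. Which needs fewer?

Uletal

Uletal: With Kyewex, Umbfal is earned (Rule 8). With Umbfal, Corfen, and Mirbel, Uletal is earned (Rule 2). [2 rule applications]
Mirven: With Kyewex, Umbfal is earned (Rule 8). With Kyewex and Mirbel, Jorumb is earned (Rule 10). With Umbfal, Corfen, and Mirbel, Uletal is earned (Rule 2). With Jorumb, Kyewex, and Uletal, Pyrorb is earned (Rule 9). With Jorumb and Pyrorb, Galkye is earned (Rule 3). With Galkye and Jorumb, Yuldor is earned (Rule 5). With Yuldor and Kyewex, Mirven is earned (Rule 7). [7 rule applications]
Uletal needs fewer.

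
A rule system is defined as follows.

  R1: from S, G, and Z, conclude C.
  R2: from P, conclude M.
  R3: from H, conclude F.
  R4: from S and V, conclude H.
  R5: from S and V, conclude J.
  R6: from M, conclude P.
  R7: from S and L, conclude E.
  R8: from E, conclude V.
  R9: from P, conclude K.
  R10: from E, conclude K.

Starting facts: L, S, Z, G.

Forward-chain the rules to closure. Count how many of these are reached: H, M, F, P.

2

S and L hold, so E follows (R7).
From E, R8 gives V.
From S and V, R4 gives H.
H holds, so F follows (R3).
H: reached.
M would need P (R2), but P is never established.
F: reached.
P would need M (R6), but M is never established.
Reached: H and F — 2 of the 4.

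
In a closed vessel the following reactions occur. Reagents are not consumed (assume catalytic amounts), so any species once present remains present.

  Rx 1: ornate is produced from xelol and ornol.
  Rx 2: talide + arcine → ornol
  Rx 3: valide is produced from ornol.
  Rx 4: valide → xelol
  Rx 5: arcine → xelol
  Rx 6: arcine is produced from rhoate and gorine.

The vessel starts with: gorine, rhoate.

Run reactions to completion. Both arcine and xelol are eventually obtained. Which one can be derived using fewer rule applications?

arcine: rhoate and gorine present → arcine forms (Rx 6). [1 rule application]
xelol: rhoate and gorine present → arcine forms (Rx 6). arcine present → xelol forms (Rx 5). [2 rule applications]
arcine needs fewer.

arcine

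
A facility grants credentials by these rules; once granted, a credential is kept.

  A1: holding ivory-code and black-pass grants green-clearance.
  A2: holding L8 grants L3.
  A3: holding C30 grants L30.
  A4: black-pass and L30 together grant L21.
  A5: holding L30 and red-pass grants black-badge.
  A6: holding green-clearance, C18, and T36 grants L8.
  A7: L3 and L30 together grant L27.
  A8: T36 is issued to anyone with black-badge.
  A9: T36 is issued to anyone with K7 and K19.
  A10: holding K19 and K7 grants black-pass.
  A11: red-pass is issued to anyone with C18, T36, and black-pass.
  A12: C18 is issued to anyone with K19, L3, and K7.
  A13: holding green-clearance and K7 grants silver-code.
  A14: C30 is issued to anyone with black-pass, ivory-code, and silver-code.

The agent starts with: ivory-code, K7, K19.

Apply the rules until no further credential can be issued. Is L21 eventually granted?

Yes

Holding K19 and K7 grants black-pass (A10).
Holding ivory-code and black-pass grants green-clearance (A1).
Holding green-clearance and K7 grants silver-code (A13).
Holding black-pass, ivory-code, and silver-code grants C30 (A14).
Holding C30 grants L30 (A3).
Holding black-pass and L30 grants L21 (A4).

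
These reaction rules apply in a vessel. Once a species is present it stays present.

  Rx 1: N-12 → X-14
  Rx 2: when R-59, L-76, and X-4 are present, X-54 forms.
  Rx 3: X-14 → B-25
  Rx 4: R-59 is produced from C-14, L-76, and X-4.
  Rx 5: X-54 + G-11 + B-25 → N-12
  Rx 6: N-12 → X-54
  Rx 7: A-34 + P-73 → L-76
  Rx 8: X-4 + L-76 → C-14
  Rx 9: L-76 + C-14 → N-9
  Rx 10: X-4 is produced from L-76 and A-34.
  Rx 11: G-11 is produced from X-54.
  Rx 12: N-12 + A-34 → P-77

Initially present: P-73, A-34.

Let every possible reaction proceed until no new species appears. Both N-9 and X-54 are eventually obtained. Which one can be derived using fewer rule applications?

N-9

N-9: A-34 and P-73 present → L-76 forms (Rx 7). L-76 and A-34 present → X-4 forms (Rx 10). X-4 and L-76 present → C-14 forms (Rx 8). L-76 and C-14 present → N-9 forms (Rx 9). [4 rule applications]
X-54: A-34 and P-73 present → L-76 forms (Rx 7). L-76 and A-34 present → X-4 forms (Rx 10). X-4 and L-76 present → C-14 forms (Rx 8). C-14, L-76, and X-4 present → R-59 forms (Rx 4). R-59, L-76, and X-4 present → X-54 forms (Rx 2). [5 rule applications]
N-9 needs fewer.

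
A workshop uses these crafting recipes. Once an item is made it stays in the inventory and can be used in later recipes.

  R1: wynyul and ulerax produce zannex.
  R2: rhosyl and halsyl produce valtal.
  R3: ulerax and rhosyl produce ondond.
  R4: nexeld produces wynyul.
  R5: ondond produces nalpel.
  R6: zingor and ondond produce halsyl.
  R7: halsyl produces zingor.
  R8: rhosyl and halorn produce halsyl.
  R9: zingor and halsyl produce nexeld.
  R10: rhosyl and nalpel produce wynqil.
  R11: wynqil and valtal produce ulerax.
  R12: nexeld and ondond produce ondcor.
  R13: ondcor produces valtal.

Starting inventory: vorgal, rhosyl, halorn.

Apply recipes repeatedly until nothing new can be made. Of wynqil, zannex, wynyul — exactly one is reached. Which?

wynyul

Using R8, rhosyl and halorn make halsyl.
Using R7, halsyl makes zingor.
Using R9, zingor and halsyl make nexeld.
nexeld → wynyul (R4).
zannex would need wynyul and ulerax (R1), but ulerax is never obtained. wynqil would need rhosyl and nalpel (R10), but nalpel is never obtained.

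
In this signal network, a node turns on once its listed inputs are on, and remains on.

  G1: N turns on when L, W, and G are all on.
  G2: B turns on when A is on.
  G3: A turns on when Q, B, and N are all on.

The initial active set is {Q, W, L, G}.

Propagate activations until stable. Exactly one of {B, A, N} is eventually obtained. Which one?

L, W, and G are on, so N turns on (G1).
B would need A (G2), but A never turns on. A would need Q, B, and N (G3), but B never turns on.

N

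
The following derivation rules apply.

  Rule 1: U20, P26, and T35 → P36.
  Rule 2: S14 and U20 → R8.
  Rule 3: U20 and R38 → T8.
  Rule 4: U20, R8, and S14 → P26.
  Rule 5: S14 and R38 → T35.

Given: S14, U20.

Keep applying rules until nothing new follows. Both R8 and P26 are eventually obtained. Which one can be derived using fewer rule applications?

R8

R8: From S14 and U20, Rule 2 gives R8. [1 rule application]
P26: From S14 and U20, Rule 2 gives R8. From U20, R8, and S14, Rule 4 gives P26. [2 rule applications]
R8 needs fewer.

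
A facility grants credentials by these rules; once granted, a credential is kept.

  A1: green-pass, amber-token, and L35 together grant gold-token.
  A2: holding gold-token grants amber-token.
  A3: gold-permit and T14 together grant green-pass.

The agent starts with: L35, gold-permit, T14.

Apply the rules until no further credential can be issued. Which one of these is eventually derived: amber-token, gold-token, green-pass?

green-pass

Holding gold-permit and T14 grants green-pass (A3).
amber-token would need gold-token (A2), but gold-token is never granted. gold-token would need green-pass, amber-token, and L35 (A1), but amber-token is never granted.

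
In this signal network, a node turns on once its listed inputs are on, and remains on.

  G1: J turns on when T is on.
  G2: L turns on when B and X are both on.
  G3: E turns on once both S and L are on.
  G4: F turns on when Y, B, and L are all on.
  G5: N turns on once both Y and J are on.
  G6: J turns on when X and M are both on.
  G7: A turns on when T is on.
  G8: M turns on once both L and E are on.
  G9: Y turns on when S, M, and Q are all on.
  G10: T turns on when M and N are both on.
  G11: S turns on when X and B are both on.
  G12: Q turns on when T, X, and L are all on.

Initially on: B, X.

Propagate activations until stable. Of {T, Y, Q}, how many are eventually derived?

T would need M and N (G10), but N never turns on.
Y would need S, M, and Q (G9), but Q never turns on.
Q would need T, X, and L (G12), but T never turns on.
None of the 3 are reached.

0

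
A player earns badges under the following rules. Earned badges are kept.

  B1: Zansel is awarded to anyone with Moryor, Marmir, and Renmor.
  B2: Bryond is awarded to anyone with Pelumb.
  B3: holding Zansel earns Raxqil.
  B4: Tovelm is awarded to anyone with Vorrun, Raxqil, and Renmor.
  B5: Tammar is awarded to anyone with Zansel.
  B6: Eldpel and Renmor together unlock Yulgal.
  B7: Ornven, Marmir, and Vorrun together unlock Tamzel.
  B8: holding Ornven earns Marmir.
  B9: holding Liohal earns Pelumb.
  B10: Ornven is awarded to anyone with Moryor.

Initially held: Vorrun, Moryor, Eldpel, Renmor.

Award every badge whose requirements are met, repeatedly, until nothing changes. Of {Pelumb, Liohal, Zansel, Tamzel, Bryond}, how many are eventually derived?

With Moryor, Ornven is earned (B10).
With Ornven, Marmir is earned (B8).
With Moryor, Marmir, and Renmor, Zansel is earned (B1).
With Ornven, Marmir, and Vorrun, Tamzel is earned (B7).
Pelumb would need Liohal (B9), but Liohal is never earned.
No rule produces Liohal, and it is not given.
Zansel: reached.
Tamzel: reached.
Bryond would need Pelumb (B2), but Pelumb is never earned.
Reached: Zansel and Tamzel — 2 of the 5.

2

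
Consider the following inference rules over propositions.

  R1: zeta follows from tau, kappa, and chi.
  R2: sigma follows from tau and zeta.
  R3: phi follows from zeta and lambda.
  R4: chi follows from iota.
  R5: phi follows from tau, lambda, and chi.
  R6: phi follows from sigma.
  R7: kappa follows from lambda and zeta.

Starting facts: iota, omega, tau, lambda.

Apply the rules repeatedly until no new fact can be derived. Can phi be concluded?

From iota, R4 gives chi.
From tau, lambda, and chi, R5 gives phi.

Yes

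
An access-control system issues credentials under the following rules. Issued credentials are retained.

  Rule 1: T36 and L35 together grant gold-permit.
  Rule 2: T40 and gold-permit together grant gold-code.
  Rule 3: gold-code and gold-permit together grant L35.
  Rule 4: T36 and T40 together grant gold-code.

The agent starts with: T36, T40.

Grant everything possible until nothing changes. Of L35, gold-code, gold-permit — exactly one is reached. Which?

Holding T36 and T40 grants gold-code (Rule 4).
gold-permit would need T36 and L35 (Rule 1), but L35 is never granted. L35 would need gold-code and gold-permit (Rule 3), but gold-permit is never granted.

gold-code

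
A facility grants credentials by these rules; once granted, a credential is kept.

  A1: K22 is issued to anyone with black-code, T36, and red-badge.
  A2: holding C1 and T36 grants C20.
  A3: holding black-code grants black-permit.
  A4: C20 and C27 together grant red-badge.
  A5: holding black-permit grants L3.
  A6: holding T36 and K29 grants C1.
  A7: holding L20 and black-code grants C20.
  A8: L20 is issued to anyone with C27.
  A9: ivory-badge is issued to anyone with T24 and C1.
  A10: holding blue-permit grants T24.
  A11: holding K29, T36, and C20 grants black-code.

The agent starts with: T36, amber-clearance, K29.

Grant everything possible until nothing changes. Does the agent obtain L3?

Yes

Holding T36 and K29 grants C1 (A6).
Holding C1 and T36 grants C20 (A2).
Holding K29, T36, and C20 grants black-code (A11).
Holding black-code grants black-permit (A3).
Holding black-permit grants L3 (A5).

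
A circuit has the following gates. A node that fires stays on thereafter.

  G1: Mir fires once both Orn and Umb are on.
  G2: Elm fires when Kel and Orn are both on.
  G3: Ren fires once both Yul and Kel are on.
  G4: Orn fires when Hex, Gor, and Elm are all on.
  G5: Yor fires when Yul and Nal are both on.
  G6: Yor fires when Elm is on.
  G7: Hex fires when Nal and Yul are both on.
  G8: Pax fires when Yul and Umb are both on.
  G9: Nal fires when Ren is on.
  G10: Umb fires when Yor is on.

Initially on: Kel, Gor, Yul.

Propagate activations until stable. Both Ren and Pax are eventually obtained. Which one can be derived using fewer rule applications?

Ren: Yul and Kel are on, so Ren fires (G3). [1 rule application]
Pax: Yul and Kel are on, so Ren fires (G3). Ren is on, so Nal fires (G9). Yul and Nal are on, so Yor fires (G5). G10: Yor on → Umb on. G8: Yul and Umb on → Pax on. [5 rule applications]
Ren needs fewer.

Ren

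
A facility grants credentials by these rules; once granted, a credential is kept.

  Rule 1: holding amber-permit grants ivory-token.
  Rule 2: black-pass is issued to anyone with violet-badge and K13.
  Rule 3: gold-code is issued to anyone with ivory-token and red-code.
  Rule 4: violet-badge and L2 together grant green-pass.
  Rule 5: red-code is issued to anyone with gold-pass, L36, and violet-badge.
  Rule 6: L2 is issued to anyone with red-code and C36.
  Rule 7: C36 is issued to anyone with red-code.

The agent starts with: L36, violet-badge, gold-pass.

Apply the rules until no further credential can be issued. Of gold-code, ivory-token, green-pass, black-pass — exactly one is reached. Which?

Holding gold-pass, L36, and violet-badge grants red-code (Rule 5).
Holding red-code grants C36 (Rule 7).
Holding red-code and C36 grants L2 (Rule 6).
Holding violet-badge and L2 grants green-pass (Rule 4).
ivory-token would need amber-permit (Rule 1), but amber-permit is never granted. gold-code would need ivory-token and red-code (Rule 3), but ivory-token is never granted. black-pass would need violet-badge and K13 (Rule 2), but K13 is never granted.

green-pass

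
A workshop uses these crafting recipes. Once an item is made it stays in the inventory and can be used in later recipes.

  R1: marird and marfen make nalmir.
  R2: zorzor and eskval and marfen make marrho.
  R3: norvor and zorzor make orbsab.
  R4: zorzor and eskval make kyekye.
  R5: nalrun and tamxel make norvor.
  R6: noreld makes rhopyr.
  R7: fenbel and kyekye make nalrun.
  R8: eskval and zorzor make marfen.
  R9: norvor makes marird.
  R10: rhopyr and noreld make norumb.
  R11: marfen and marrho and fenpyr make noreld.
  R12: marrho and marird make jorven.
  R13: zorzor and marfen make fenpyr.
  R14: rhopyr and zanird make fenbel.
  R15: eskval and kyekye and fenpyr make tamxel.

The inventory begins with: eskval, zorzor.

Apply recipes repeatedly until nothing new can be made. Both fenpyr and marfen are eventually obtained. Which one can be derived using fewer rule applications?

marfen: Using R8, eskval and zorzor make marfen. [1 rule application]
fenpyr: eskval and zorzor → marfen (R8). zorzor and marfen → fenpyr (R13). [2 rule applications]
marfen needs fewer.

marfen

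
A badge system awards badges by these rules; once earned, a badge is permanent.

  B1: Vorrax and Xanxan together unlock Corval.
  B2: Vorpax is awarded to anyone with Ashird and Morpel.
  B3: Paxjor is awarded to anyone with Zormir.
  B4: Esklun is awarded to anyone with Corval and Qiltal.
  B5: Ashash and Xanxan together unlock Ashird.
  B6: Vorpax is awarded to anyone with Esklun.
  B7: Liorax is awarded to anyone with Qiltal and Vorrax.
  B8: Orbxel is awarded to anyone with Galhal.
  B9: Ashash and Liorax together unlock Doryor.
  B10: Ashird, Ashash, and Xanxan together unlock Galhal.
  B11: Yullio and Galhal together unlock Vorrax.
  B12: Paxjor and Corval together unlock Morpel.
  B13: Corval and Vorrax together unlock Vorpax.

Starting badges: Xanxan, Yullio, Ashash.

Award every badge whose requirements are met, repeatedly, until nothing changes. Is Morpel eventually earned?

Morpel would need Paxjor and Corval (B12), but Paxjor is never earned.

No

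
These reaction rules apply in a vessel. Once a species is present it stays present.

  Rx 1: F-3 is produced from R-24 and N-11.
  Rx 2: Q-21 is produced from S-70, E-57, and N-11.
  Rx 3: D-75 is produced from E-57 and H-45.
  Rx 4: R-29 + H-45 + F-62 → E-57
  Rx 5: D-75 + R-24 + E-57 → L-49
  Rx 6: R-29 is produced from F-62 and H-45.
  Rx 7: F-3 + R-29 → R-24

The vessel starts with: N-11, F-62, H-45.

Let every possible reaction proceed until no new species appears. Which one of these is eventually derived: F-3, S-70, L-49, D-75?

F-62 and H-45 present → R-29 forms (Rx 6).
R-29, H-45, and F-62 present → E-57 forms (Rx 4).
E-57 and H-45 present → D-75 forms (Rx 3).
L-49 would need D-75, R-24, and E-57 (Rx 5), but R-24 never forms. F-3 would need R-24 and N-11 (Rx 1), but R-24 never forms. No rule produces S-70, and it is not given.

D-75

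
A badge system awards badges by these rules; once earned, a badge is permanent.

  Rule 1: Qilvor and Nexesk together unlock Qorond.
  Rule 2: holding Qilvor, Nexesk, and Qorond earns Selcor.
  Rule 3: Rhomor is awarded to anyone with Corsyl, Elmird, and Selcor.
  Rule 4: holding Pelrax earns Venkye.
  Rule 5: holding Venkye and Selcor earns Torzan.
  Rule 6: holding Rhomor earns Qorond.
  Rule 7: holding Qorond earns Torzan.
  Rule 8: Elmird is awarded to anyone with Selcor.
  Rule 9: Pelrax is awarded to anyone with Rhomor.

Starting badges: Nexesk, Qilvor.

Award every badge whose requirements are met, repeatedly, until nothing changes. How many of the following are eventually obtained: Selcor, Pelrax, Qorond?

2

With Qilvor and Nexesk, Qorond is earned (Rule 1).
With Qilvor, Nexesk, and Qorond, Selcor is earned (Rule 2).
Selcor: reached.
Pelrax would need Rhomor (Rule 9), but Rhomor is never earned.
Qorond: reached.
Reached: Selcor and Qorond — 2 of the 3.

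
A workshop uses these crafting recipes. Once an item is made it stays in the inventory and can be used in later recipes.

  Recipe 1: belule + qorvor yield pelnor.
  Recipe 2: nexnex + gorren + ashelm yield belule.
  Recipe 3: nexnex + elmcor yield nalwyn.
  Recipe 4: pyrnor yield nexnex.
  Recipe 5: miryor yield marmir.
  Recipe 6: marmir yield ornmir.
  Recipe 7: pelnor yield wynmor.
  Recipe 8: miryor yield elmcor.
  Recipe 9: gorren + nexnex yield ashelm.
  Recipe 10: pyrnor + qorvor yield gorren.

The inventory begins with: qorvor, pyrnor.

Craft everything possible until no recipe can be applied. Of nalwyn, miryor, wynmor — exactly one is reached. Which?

pyrnor + qorvor → gorren (Recipe 10).
pyrnor → nexnex (Recipe 4).
gorren + nexnex → ashelm (Recipe 9).
Using Recipe 2, nexnex, gorren, and ashelm make belule.
Using Recipe 1, belule and qorvor make pelnor.
Using Recipe 7, pelnor makes wynmor.
No rule produces miryor, and it is not given. nalwyn would need nexnex and elmcor (Recipe 3), but elmcor is never obtained.

wynmor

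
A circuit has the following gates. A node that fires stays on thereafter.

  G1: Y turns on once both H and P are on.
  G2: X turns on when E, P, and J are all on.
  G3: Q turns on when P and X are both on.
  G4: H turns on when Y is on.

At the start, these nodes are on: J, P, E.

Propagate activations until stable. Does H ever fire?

H would need Y (G4), but Y never turns on.

No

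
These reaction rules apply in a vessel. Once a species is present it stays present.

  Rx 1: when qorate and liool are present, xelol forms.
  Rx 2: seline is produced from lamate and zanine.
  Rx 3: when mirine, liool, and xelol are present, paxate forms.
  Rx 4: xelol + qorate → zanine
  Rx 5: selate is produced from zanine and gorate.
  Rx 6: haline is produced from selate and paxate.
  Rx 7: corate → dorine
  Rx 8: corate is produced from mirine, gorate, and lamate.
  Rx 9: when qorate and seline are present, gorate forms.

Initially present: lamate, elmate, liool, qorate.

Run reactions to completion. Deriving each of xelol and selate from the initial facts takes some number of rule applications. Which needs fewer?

xelol

xelol: qorate and liool present → xelol forms (Rx 1). [1 rule application]
selate: qorate and liool present → xelol forms (Rx 1). xelol and qorate present → zanine forms (Rx 4). lamate and zanine present → seline forms (Rx 2). qorate and seline present → gorate forms (Rx 9). zanine and gorate present → selate forms (Rx 5). [5 rule applications]
xelol needs fewer.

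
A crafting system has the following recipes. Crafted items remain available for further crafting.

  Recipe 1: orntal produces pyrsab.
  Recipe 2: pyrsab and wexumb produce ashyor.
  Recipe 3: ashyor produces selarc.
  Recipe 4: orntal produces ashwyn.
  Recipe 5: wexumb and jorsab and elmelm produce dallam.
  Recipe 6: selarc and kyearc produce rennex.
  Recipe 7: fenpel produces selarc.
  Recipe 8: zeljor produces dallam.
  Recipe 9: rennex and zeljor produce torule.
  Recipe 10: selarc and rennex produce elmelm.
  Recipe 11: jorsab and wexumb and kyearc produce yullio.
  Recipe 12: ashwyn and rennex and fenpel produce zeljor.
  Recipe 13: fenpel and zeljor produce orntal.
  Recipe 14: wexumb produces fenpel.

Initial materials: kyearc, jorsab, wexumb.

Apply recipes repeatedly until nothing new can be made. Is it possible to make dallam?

wexumb → fenpel (Recipe 14).
fenpel → selarc (Recipe 7).
selarc and kyearc → rennex (Recipe 6).
selarc and rennex → elmelm (Recipe 10).
wexumb and jorsab and elmelm → dallam (Recipe 5).

Yes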